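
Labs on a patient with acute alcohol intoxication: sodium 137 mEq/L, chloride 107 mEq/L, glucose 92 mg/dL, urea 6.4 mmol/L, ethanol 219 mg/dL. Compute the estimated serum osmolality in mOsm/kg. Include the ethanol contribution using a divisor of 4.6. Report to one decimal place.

333.1 mOsm/kg

Calculated osmolality = 2·Na + glucose/18 + urea + ethanol/4.6
= 2·137 + 92/18 + 6.4 + 219/4.6
= 274 + 5.11 + 6.40 + 47.61
= 333.12 mOsm/kg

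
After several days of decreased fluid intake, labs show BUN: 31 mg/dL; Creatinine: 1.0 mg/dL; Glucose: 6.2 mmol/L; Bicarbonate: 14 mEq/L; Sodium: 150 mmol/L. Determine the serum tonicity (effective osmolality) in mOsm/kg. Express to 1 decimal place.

Effective osmolality excludes urea (freely permeant across cell membranes):
2·Na + glucose
= 2·150 + 6.2
= 300 + 6.2
= 306.2 mOsm/kg

306.2 mOsm/kg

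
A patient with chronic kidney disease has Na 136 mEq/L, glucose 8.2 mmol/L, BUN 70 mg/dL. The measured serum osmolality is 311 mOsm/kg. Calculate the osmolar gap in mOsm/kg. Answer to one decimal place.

5.8 mOsm/kg

Calculated osmolality = 2·Na + glucose + BUN/2.8
= 2·136 + 8.2 + 70/2.8
= 272 + 8.20 + 25
= 305.2 mOsm/kg ≈ 305.2 mOsm/kg
Osmolar gap = measured − calculated = 311 − 305.2 = 5.8 mOsm/kg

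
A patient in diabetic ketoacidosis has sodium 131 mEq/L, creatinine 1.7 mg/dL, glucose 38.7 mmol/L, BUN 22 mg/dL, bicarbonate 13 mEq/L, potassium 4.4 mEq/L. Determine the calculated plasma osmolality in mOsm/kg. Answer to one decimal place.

308.6 mOsm/kg

Calculated osmolality = 2·Na + glucose + BUN/2.8
= 2·131 + 38.7 + 22/2.8
= 262 + 38.70 + 7.86
= 308.56 mOsm/kg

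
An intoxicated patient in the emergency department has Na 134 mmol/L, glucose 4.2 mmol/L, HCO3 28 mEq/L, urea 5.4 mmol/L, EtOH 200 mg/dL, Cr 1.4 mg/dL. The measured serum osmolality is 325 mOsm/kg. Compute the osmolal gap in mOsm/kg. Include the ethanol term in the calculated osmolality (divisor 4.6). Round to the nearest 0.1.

3.9 mOsm/kg

Calculated osmolality = 2·Na + glucose + urea + ethanol/4.6
= 2·134 + 4.2 + 5.4 + 200/4.6
= 268 + 4.20 + 5.40 + 43.48
= 321.08 mOsm/kg ≈ 321.1 mOsm/kg
Osmolar gap = measured − calculated = 325 − 321.1 = 3.9 mOsm/kg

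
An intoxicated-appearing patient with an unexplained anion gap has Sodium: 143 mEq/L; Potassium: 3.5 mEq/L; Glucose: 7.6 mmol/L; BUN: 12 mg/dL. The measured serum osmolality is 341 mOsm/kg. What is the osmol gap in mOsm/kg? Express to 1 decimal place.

43.1 mOsm/kg

Calculated osmolality = 2·Na + glucose + BUN/2.8
= 2·143 + 7.6 + 12/2.8
= 286 + 7.60 + 4.29
= 297.89 mOsm/kg ≈ 297.9 mOsm/kg
Osmolar gap = measured − calculated = 341 − 297.9 = 43.1 mOsm/kg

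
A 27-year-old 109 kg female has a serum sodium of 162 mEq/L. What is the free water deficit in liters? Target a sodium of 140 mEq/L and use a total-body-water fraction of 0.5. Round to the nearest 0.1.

TBW = 0.5 · 109 = 54.5 L
Free water deficit = TBW · (Na/140 − 1)
= 54.5 · (162/140 − 1)
= 54.5 · 0.1571
= 8.56 L

8.6 L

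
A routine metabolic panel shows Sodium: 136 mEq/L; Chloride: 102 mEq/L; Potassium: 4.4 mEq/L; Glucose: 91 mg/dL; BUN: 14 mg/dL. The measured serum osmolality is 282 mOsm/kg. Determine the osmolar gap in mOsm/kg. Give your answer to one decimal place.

Calculated osmolality = 2·Na + glucose/18 + BUN/2.8
= 2·136 + 91/18 + 14/2.8
= 272 + 5.06 + 5
= 282.06 mOsm/kg ≈ 282.1 mOsm/kg
Osmolar gap = measured − calculated = 282 − 282.1 = -0.1 mOsm/kg

-0.1 mOsm/kg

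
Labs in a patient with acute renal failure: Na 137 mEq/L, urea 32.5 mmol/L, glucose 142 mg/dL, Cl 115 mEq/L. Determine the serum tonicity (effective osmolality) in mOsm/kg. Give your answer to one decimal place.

Effective osmolality excludes urea (freely permeant across cell membranes):
2·Na + glucose/18
= 2·137 + 142/18
= 274 + 7.89
= 281.89 mOsm/kg

281.9 mOsm/kg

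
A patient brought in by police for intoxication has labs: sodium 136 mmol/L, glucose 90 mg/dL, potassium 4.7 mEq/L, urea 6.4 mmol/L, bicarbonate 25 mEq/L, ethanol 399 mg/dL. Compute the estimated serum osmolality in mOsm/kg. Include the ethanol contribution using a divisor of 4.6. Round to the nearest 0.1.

370.1 mOsm/kg

Calculated osmolality = 2·Na + glucose/18 + urea + ethanol/4.6
= 2·136 + 90/18 + 6.4 + 399/4.6
= 272 + 5 + 6.40 + 86.74
= 370.14 mOsm/kg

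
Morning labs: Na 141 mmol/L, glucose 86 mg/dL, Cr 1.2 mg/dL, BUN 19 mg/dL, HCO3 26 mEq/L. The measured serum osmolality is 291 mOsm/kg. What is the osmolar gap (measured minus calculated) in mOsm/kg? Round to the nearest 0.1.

-2.6 mOsm/kg

Calculated osmolality = 2·Na + glucose/18 + BUN/2.8
= 2·141 + 86/18 + 19/2.8
= 282 + 4.78 + 6.79
= 293.57 mOsm/kg ≈ 293.6 mOsm/kg
Osmolar gap = measured − calculated = 291 − 293.6 = -2.6 mOsm/kg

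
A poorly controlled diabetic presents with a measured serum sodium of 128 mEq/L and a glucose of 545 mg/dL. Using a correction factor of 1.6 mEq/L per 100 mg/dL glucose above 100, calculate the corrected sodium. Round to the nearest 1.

Corrected Na = measured Na + 1.6 · (glucose − 100)/100
= 128 + 1.6 · (545 − 100)/100
= 128 + 7.1
= 135.1 mEq/L

135 mEq/L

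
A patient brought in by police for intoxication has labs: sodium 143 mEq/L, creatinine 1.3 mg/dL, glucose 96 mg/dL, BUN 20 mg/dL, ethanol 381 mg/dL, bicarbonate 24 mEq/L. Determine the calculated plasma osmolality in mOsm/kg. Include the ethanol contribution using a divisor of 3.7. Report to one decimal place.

401.4 mOsm/kg

Calculated osmolality = 2·Na + glucose/18 + BUN/2.8 + ethanol/3.7
= 2·143 + 96/18 + 20/2.8 + 381/3.7
= 286 + 5.33 + 7.14 + 102.97
= 401.44 mOsm/kg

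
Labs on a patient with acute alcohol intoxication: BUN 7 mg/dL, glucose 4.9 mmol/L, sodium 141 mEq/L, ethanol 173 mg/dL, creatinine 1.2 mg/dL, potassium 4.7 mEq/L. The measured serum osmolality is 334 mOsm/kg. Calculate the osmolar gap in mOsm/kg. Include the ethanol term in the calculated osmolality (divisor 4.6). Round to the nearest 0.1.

Calculated osmolality = 2·Na + glucose + BUN/2.8 + ethanol/4.6
= 2·141 + 4.9 + 7/2.8 + 173/4.6
= 282 + 4.90 + 2.50 + 37.61
= 327.01 mOsm/kg ≈ 327.0 mOsm/kg
Osmolar gap = measured − calculated = 334 − 327.0 = 7.0 mOsm/kg

7.0 mOsm/kg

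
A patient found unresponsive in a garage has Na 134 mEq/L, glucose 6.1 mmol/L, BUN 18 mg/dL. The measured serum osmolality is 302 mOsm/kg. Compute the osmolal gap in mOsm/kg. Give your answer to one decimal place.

Calculated osmolality = 2·Na + glucose + BUN/2.8
= 2·134 + 6.1 + 18/2.8
= 268 + 6.10 + 6.43
= 280.53 mOsm/kg ≈ 280.5 mOsm/kg
Osmolar gap = measured − calculated = 302 − 280.5 = 21.5 mOsm/kg

21.5 mOsm/kg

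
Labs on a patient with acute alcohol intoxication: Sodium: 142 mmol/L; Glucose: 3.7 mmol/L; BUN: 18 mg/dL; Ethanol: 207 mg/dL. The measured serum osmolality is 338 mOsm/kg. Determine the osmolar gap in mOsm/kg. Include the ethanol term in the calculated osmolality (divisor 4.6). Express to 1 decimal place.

Calculated osmolality = 2·Na + glucose + BUN/2.8 + ethanol/4.6
= 2·142 + 3.7 + 18/2.8 + 207/4.6
= 284 + 3.70 + 6.43 + 45
= 339.13 mOsm/kg ≈ 339.1 mOsm/kg
Osmolar gap = measured − calculated = 338 − 339.1 = -1.1 mOsm/kg

-1.1 mOsm/kg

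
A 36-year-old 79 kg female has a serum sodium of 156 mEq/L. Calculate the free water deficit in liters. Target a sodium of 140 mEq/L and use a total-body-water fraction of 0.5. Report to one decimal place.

4.5 L

TBW = 0.5 · 79 = 39.5 L
Free water deficit = TBW · (Na/140 − 1)
= 39.5 · (156/140 − 1)
= 39.5 · 0.1143
= 4.51 L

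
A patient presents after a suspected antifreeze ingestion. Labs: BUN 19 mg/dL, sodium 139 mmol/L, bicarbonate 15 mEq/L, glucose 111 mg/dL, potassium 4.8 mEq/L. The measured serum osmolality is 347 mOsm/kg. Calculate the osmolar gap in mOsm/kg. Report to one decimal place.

Calculated osmolality = 2·Na + glucose/18 + BUN/2.8
= 2·139 + 111/18 + 19/2.8
= 278 + 6.17 + 6.79
= 290.96 mOsm/kg ≈ 291.0 mOsm/kg
Osmolar gap = measured − calculated = 347 − 291.0 = 56.0 mOsm/kg

56.0 mOsm/kg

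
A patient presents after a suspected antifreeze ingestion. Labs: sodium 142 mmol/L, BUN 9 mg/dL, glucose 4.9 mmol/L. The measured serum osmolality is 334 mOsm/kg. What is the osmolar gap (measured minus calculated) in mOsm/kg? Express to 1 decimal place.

Calculated osmolality = 2·Na + glucose + BUN/2.8
= 2·142 + 4.9 + 9/2.8
= 284 + 4.90 + 3.21
= 292.11 mOsm/kg ≈ 292.1 mOsm/kg
Osmolar gap = measured − calculated = 334 − 292.1 = 41.9 mOsm/kg

41.9 mOsm/kg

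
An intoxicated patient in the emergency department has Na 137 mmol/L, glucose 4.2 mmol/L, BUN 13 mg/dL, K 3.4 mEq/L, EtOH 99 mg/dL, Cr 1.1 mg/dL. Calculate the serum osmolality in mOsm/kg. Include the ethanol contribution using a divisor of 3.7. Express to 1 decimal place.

309.6 mOsm/kg

Calculated osmolality = 2·Na + glucose + BUN/2.8 + ethanol/3.7
= 2·137 + 4.2 + 13/2.8 + 99/3.7
= 274 + 4.20 + 4.64 + 26.76
= 309.6 mOsm/kg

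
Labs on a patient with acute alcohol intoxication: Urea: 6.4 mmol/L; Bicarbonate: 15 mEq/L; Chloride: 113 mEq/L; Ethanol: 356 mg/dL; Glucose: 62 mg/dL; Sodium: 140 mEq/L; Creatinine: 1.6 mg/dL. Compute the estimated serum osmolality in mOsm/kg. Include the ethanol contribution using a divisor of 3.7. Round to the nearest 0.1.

Calculated osmolality = 2·Na + glucose/18 + urea + ethanol/3.7
= 2·140 + 62/18 + 6.4 + 356/3.7
= 280 + 3.44 + 6.40 + 96.22
= 386.06 mOsm/kg

386.1 mOsm/kg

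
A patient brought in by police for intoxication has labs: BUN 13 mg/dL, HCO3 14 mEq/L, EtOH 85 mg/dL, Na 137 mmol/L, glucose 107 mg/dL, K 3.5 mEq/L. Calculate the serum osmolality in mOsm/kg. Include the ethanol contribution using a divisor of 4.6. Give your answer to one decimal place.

Calculated osmolality = 2·Na + glucose/18 + BUN/2.8 + ethanol/4.6
= 2·137 + 107/18 + 13/2.8 + 85/4.6
= 274 + 5.94 + 4.64 + 18.48
= 303.06 mOsm/kg

303.1 mOsm/kg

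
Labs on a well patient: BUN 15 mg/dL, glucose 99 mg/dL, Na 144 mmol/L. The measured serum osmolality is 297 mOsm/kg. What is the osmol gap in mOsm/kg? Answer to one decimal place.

-1.9 mOsm/kg

Calculated osmolality = 2·Na + glucose/18 + BUN/2.8
= 2·144 + 99/18 + 15/2.8
= 288 + 5.50 + 5.36
= 298.86 mOsm/kg ≈ 298.9 mOsm/kg
Osmolar gap = measured − calculated = 297 − 298.9 = -1.9 mOsm/kg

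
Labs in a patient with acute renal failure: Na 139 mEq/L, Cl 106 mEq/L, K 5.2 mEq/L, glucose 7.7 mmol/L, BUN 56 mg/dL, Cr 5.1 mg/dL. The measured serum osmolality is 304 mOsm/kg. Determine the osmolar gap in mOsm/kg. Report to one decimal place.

-1.7 mOsm/kg

Calculated osmolality = 2·Na + glucose + BUN/2.8
= 2·139 + 7.7 + 56/2.8
= 278 + 7.70 + 20
= 305.7 mOsm/kg ≈ 305.7 mOsm/kg
Osmolar gap = measured − calculated = 304 − 305.7 = -1.7 mOsm/kg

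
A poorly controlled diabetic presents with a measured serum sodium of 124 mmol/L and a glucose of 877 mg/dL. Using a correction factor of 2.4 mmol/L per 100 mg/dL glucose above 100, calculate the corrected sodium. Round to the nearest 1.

143 mmol/L

Corrected Na = measured Na + 2.4 · (glucose − 100)/100
= 124 + 2.4 · (877 − 100)/100
= 124 + 18.6
= 142.6 mmol/L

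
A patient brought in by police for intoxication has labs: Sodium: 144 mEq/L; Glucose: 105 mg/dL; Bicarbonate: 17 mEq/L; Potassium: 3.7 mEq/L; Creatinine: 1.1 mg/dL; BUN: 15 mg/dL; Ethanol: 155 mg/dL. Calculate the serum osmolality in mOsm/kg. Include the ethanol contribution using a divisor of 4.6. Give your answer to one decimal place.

332.9 mOsm/kg

Calculated osmolality = 2·Na + glucose/18 + BUN/2.8 + ethanol/4.6
= 2·144 + 105/18 + 15/2.8 + 155/4.6
= 288 + 5.83 + 5.36 + 33.70
= 332.89 mOsm/kg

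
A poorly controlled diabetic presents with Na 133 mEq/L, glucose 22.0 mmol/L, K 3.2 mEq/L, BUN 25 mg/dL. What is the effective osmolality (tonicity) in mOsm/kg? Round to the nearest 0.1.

Effective osmolality excludes urea (freely permeant across cell membranes):
2·Na + glucose
= 2·133 + 22
= 266 + 22
= 288 mOsm/kg

288.0 mOsm/kg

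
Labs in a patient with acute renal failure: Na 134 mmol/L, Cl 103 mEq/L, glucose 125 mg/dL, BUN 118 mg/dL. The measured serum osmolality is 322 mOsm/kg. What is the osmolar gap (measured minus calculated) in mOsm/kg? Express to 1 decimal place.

4.9 mOsm/kg

Calculated osmolality = 2·Na + glucose/18 + BUN/2.8
= 2·134 + 125/18 + 118/2.8
= 268 + 6.94 + 42.14
= 317.08 mOsm/kg ≈ 317.1 mOsm/kg
Osmolar gap = measured − calculated = 322 − 317.1 = 4.9 mOsm/kg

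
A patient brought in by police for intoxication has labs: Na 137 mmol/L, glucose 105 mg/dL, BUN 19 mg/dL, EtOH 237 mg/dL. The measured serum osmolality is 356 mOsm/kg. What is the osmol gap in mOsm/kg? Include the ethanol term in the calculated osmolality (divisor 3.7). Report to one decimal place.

Calculated osmolality = 2·Na + glucose/18 + BUN/2.8 + ethanol/3.7
= 2·137 + 105/18 + 19/2.8 + 237/3.7
= 274 + 5.83 + 6.79 + 64.05
= 350.67 mOsm/kg ≈ 350.7 mOsm/kg
Osmolar gap = measured − calculated = 356 − 350.7 = 5.3 mOsm/kg

5.3 mOsm/kg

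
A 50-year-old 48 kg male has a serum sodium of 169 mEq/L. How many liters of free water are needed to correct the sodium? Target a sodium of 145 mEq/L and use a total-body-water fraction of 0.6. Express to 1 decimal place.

4.8 L

TBW = 0.6 · 48 = 28.8 L
Free water deficit = TBW · (Na/145 − 1)
= 28.8 · (169/145 − 1)
= 28.8 · 0.1655
= 4.77 L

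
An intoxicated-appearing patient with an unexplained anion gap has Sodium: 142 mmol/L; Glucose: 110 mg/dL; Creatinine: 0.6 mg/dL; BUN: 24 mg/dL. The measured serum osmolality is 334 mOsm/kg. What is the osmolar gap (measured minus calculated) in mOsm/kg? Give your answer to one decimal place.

35.3 mOsm/kg

Calculated osmolality = 2·Na + glucose/18 + BUN/2.8
= 2·142 + 110/18 + 24/2.8
= 284 + 6.11 + 8.57
= 298.68 mOsm/kg ≈ 298.7 mOsm/kg
Osmolar gap = measured − calculated = 334 − 298.7 = 35.3 mOsm/kg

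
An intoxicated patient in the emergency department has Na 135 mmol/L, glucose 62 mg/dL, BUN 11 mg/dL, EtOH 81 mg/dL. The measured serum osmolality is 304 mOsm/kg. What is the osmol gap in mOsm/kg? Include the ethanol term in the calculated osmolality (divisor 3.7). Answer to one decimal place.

4.7 mOsm/kg

Calculated osmolality = 2·Na + glucose/18 + BUN/2.8 + ethanol/3.7
= 2·135 + 62/18 + 11/2.8 + 81/3.7
= 270 + 3.44 + 3.93 + 21.89
= 299.26 mOsm/kg ≈ 299.3 mOsm/kg
Osmolar gap = measured − calculated = 304 − 299.3 = 4.7 mOsm/kg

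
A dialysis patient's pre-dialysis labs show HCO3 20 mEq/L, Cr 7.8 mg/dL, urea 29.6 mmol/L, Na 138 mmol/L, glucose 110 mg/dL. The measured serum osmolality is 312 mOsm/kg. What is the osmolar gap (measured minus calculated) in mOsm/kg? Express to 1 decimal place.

Calculated osmolality = 2·Na + glucose/18 + urea
= 2·138 + 110/18 + 29.6
= 276 + 6.11 + 29.60
= 311.71 mOsm/kg ≈ 311.7 mOsm/kg
Osmolar gap = measured − calculated = 312 − 311.7 = 0.3 mOsm/kg

0.3 mOsm/kg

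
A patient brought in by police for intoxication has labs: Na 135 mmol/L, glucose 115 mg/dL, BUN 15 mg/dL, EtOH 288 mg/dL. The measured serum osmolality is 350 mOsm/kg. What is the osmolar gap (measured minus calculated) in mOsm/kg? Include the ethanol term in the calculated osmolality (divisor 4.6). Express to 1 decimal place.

5.6 mOsm/kg

Calculated osmolality = 2·Na + glucose/18 + BUN/2.8 + ethanol/4.6
= 2·135 + 115/18 + 15/2.8 + 288/4.6
= 270 + 6.39 + 5.36 + 62.61
= 344.36 mOsm/kg ≈ 344.4 mOsm/kg
Osmolar gap = measured − calculated = 350 − 344.4 = 5.6 mOsm/kg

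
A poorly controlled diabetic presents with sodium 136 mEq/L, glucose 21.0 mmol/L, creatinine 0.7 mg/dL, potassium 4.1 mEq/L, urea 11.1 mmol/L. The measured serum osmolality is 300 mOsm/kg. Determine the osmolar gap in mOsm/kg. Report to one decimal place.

Calculated osmolality = 2·Na + glucose + urea
= 2·136 + 21 + 11.1
= 272 + 21 + 11.10
= 304.1 mOsm/kg ≈ 304.1 mOsm/kg
Osmolar gap = measured − calculated = 300 − 304.1 = -4.1 mOsm/kg

-4.1 mOsm/kg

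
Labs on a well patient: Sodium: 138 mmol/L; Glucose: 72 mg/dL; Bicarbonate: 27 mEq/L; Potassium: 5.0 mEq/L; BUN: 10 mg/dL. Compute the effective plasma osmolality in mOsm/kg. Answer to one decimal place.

280.0 mOsm/kg

Effective osmolality excludes urea (freely permeant across cell membranes):
2·Na + glucose/18
= 2·138 + 72/18
= 276 + 4
= 280 mOsm/kg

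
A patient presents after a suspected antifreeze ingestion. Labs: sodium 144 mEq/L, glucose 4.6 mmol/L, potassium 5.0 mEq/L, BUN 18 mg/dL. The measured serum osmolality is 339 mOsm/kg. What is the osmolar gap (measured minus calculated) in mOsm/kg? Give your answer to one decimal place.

40.0 mOsm/kg

Calculated osmolality = 2·Na + glucose + BUN/2.8
= 2·144 + 4.6 + 18/2.8
= 288 + 4.60 + 6.43
= 299.03 mOsm/kg ≈ 299.0 mOsm/kg
Osmolar gap = measured − calculated = 339 − 299.0 = 40.0 mOsm/kg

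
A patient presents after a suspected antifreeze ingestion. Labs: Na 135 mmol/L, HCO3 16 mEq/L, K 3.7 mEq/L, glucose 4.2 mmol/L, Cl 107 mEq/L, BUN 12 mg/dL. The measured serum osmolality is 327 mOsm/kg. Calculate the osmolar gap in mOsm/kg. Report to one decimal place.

Calculated osmolality = 2·Na + glucose + BUN/2.8
= 2·135 + 4.2 + 12/2.8
= 270 + 4.20 + 4.29
= 278.49 mOsm/kg ≈ 278.5 mOsm/kg
Osmolar gap = measured − calculated = 327 − 278.5 = 48.5 mOsm/kg

48.5 mOsm/kg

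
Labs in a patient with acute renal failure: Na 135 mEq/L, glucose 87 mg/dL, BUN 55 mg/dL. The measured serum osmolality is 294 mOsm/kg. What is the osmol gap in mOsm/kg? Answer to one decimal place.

-0.5 mOsm/kg

Calculated osmolality = 2·Na + glucose/18 + BUN/2.8
= 2·135 + 87/18 + 55/2.8
= 270 + 4.83 + 19.64
= 294.47 mOsm/kg ≈ 294.5 mOsm/kg
Osmolar gap = measured − calculated = 294 − 294.5 = -0.5 mOsm/kg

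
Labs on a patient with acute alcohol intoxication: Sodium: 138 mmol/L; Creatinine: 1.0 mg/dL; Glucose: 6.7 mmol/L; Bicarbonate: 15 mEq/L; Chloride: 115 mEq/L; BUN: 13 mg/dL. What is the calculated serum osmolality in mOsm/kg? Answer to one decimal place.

287.3 mOsm/kg

Calculated osmolality = 2·Na + glucose + BUN/2.8
= 2·138 + 6.7 + 13/2.8
= 276 + 6.70 + 4.64
= 287.34 mOsm/kg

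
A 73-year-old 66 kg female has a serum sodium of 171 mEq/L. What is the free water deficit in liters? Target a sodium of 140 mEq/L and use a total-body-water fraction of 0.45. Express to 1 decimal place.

6.6 L

TBW = 0.45 · 66 = 29.7 L
Free water deficit = TBW · (Na/140 − 1)
= 29.7 · (171/140 − 1)
= 29.7 · 0.2214
= 6.58 L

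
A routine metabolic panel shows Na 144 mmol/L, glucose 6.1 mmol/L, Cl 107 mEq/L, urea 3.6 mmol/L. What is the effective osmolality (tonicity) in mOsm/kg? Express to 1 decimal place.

Effective osmolality excludes urea (freely permeant across cell membranes):
2·Na + glucose
= 2·144 + 6.1
= 288 + 6.1
= 294.1 mOsm/kg

294.1 mOsm/kg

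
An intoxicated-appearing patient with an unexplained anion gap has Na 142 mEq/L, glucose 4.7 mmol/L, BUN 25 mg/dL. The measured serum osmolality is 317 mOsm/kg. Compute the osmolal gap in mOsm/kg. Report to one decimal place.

19.4 mOsm/kg

Calculated osmolality = 2·Na + glucose + BUN/2.8
= 2·142 + 4.7 + 25/2.8
= 284 + 4.70 + 8.93
= 297.63 mOsm/kg ≈ 297.6 mOsm/kg
Osmolar gap = measured − calculated = 317 − 297.6 = 19.4 mOsm/kg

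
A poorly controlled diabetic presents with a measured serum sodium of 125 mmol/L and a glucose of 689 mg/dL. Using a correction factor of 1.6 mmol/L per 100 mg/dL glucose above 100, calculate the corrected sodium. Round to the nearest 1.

134 mmol/L

Corrected Na = measured Na + 1.6 · (glucose − 100)/100
= 125 + 1.6 · (689 − 100)/100
= 125 + 9.4
= 134.4 mmol/L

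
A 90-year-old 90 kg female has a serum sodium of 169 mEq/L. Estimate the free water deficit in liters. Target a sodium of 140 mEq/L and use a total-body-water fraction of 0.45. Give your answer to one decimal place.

TBW = 0.45 · 90 = 40.5 L
Free water deficit = TBW · (Na/140 − 1)
= 40.5 · (169/140 − 1)
= 40.5 · 0.2071
= 8.39 L

8.4 L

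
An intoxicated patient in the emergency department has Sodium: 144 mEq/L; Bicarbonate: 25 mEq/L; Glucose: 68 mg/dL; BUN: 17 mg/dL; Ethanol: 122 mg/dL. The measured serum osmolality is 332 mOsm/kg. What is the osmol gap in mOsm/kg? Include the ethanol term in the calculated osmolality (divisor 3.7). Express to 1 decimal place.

1.2 mOsm/kg

Calculated osmolality = 2·Na + glucose/18 + BUN/2.8 + ethanol/3.7
= 2·144 + 68/18 + 17/2.8 + 122/3.7
= 288 + 3.78 + 6.07 + 32.97
= 330.82 mOsm/kg ≈ 330.8 mOsm/kg
Osmolar gap = measured − calculated = 332 − 330.8 = 1.2 mOsm/kg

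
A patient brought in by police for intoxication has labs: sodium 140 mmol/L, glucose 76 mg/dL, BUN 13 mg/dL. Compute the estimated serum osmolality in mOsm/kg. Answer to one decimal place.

288.9 mOsm/kg

Calculated osmolality = 2·Na + glucose/18 + BUN/2.8
= 2·140 + 76/18 + 13/2.8
= 280 + 4.22 + 4.64
= 288.86 mOsm/kg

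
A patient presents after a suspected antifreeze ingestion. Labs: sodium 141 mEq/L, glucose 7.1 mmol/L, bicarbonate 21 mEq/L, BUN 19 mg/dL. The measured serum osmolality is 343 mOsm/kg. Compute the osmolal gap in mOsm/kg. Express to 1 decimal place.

47.1 mOsm/kg

Calculated osmolality = 2·Na + glucose + BUN/2.8
= 2·141 + 7.1 + 19/2.8
= 282 + 7.10 + 6.79
= 295.89 mOsm/kg ≈ 295.9 mOsm/kg
Osmolar gap = measured − calculated = 343 − 295.9 = 47.1 mOsm/kg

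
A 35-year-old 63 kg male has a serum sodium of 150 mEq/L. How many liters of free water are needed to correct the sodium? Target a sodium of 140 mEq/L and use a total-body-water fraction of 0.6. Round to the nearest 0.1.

2.7 L

TBW = 0.6 · 63 = 37.8 L
Free water deficit = TBW · (Na/140 − 1)
= 37.8 · (150/140 − 1)
= 37.8 · 0.0714
= 2.7 L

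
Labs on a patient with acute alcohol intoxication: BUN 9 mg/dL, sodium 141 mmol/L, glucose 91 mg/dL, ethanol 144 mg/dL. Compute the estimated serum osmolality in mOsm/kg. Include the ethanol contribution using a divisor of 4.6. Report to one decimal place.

Calculated osmolality = 2·Na + glucose/18 + BUN/2.8 + ethanol/4.6
= 2·141 + 91/18 + 9/2.8 + 144/4.6
= 282 + 5.06 + 3.21 + 31.30
= 321.57 mOsm/kg

321.6 mOsm/kg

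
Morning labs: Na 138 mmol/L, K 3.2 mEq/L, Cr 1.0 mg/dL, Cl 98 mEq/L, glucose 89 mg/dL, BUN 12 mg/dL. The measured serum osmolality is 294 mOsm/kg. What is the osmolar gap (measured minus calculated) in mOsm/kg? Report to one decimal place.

8.8 mOsm/kg

Calculated osmolality = 2·Na + glucose/18 + BUN/2.8
= 2·138 + 89/18 + 12/2.8
= 276 + 4.94 + 4.29
= 285.23 mOsm/kg ≈ 285.2 mOsm/kg
Osmolar gap = measured − calculated = 294 − 285.2 = 8.8 mOsm/kg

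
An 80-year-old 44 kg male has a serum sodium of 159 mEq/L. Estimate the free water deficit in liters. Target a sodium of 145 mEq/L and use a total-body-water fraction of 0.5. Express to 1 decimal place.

2.1 L

TBW = 0.5 · 44 = 22 L
Free water deficit = TBW · (Na/145 − 1)
= 22 · (159/145 − 1)
= 22 · 0.0966
= 2.13 L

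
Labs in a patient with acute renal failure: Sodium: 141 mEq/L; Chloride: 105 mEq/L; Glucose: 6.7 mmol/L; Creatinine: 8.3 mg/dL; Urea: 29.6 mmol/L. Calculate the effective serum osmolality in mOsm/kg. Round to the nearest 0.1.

288.7 mOsm/kg

Effective osmolality excludes urea (freely permeant across cell membranes):
2·Na + glucose
= 2·141 + 6.7
= 282 + 6.7
= 288.7 mOsm/kg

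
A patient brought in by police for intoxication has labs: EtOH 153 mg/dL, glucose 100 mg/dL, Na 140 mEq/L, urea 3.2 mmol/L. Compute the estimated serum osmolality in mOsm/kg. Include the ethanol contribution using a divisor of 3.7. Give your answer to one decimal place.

330.1 mOsm/kg

Calculated osmolality = 2·Na + glucose/18 + urea + ethanol/3.7
= 2·140 + 100/18 + 3.2 + 153/3.7
= 280 + 5.56 + 3.20 + 41.35
= 330.11 mOsm/kg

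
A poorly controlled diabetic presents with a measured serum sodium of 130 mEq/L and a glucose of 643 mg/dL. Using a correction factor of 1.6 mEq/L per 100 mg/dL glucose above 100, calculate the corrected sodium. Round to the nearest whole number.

139 mEq/L

Corrected Na = measured Na + 1.6 · (glucose − 100)/100
= 130 + 1.6 · (643 − 100)/100
= 130 + 8.7
= 138.7 mEq/L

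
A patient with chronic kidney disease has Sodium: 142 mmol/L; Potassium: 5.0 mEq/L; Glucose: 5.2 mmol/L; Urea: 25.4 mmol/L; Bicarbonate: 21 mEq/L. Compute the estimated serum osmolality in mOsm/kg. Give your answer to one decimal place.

Calculated osmolality = 2·Na + glucose + urea
= 2·142 + 5.2 + 25.4
= 284 + 5.20 + 25.40
= 314.6 mOsm/kg

314.6 mOsm/kg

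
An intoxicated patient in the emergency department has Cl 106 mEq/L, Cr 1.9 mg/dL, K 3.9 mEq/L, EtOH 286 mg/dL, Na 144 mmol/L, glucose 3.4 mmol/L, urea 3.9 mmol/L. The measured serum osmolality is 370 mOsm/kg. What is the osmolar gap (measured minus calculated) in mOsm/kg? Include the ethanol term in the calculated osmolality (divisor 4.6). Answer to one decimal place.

12.5 mOsm/kg

Calculated osmolality = 2·Na + glucose + urea + ethanol/4.6
= 2·144 + 3.4 + 3.9 + 286/4.6
= 288 + 3.40 + 3.90 + 62.17
= 357.47 mOsm/kg ≈ 357.5 mOsm/kg
Osmolar gap = measured − calculated = 370 − 357.5 = 12.5 mOsm/kg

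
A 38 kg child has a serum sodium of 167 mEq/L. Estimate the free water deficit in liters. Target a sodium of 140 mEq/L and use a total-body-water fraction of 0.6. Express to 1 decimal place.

4.4 L

TBW = 0.6 · 38 = 22.8 L
Free water deficit = TBW · (Na/140 − 1)
= 22.8 · (167/140 − 1)
= 22.8 · 0.1929
= 4.4 L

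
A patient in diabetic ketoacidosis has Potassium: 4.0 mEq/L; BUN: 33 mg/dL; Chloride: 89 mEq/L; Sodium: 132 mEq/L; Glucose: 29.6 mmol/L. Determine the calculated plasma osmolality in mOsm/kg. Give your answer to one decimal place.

Calculated osmolality = 2·Na + glucose + BUN/2.8
= 2·132 + 29.6 + 33/2.8
= 264 + 29.60 + 11.79
= 305.39 mOsm/kg

305.4 mOsm/kg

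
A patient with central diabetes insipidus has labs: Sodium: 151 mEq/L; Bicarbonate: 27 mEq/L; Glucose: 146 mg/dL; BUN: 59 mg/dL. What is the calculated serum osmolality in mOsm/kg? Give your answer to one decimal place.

331.2 mOsm/kg

Calculated osmolality = 2·Na + glucose/18 + BUN/2.8
= 2·151 + 146/18 + 59/2.8
= 302 + 8.11 + 21.07
= 331.18 mOsm/kg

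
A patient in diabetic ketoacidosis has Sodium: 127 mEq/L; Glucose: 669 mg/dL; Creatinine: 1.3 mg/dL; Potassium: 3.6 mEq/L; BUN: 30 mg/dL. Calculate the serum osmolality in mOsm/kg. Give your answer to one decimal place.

Calculated osmolality = 2·Na + glucose/18 + BUN/2.8
= 2·127 + 669/18 + 30/2.8
= 254 + 37.17 + 10.71
= 301.88 mOsm/kg

301.9 mOsm/kg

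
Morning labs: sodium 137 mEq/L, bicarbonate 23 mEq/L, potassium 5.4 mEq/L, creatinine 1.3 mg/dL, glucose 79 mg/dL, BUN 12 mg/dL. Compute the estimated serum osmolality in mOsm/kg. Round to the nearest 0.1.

282.7 mOsm/kg

Calculated osmolality = 2·Na + glucose/18 + BUN/2.8
= 2·137 + 79/18 + 12/2.8
= 274 + 4.39 + 4.29
= 282.68 mOsm/kg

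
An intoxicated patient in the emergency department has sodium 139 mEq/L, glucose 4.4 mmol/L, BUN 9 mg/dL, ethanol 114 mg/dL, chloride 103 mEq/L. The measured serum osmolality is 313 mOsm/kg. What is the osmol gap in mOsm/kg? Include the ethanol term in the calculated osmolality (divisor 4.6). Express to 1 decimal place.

2.6 mOsm/kg

Calculated osmolality = 2·Na + glucose + BUN/2.8 + ethanol/4.6
= 2·139 + 4.4 + 9/2.8 + 114/4.6
= 278 + 4.40 + 3.21 + 24.78
= 310.39 mOsm/kg ≈ 310.4 mOsm/kg
Osmolar gap = measured − calculated = 313 − 310.4 = 2.6 mOsm/kg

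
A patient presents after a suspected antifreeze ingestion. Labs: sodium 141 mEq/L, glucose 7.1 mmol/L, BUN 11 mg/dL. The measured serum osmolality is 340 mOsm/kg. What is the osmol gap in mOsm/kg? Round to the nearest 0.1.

47.0 mOsm/kg

Calculated osmolality = 2·Na + glucose + BUN/2.8
= 2·141 + 7.1 + 11/2.8
= 282 + 7.10 + 3.93
= 293.03 mOsm/kg ≈ 293.0 mOsm/kg
Osmolar gap = measured − calculated = 340 − 293.0 = 47.0 mOsm/kg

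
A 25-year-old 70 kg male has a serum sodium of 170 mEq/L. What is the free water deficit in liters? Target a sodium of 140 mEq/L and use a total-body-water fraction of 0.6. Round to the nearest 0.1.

9.0 L

TBW = 0.6 · 70 = 42 L
Free water deficit = TBW · (Na/140 − 1)
= 42 · (170/140 − 1)
= 42 · 0.2143
= 9 L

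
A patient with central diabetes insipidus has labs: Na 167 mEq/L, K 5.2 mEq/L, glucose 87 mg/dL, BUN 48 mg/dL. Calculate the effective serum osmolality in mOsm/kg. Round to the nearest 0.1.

338.8 mOsm/kg

Effective osmolality excludes urea (freely permeant across cell membranes):
2·Na + glucose/18
= 2·167 + 87/18
= 334 + 4.83
= 338.83 mOsm/kg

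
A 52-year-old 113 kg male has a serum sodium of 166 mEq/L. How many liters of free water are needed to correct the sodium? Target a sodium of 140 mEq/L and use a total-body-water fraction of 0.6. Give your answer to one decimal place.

12.6 L

TBW = 0.6 · 113 = 67.8 L
Free water deficit = TBW · (Na/140 − 1)
= 67.8 · (166/140 − 1)
= 67.8 · 0.1857
= 12.59 L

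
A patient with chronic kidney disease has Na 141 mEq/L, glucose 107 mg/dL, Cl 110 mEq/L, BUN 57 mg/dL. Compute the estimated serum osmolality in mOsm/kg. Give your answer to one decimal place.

Calculated osmolality = 2·Na + glucose/18 + BUN/2.8
= 2·141 + 107/18 + 57/2.8
= 282 + 5.94 + 20.36
= 308.3 mOsm/kg

308.3 mOsm/kg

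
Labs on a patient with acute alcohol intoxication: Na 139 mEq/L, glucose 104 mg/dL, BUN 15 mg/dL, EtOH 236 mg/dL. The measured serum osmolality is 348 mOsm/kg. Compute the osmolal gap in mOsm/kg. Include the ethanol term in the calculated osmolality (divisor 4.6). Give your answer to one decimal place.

Calculated osmolality = 2·Na + glucose/18 + BUN/2.8 + ethanol/4.6
= 2·139 + 104/18 + 15/2.8 + 236/4.6
= 278 + 5.78 + 5.36 + 51.30
= 340.44 mOsm/kg ≈ 340.4 mOsm/kg
Osmolar gap = measured − calculated = 348 − 340.4 = 7.6 mOsm/kg

7.6 mOsm/kg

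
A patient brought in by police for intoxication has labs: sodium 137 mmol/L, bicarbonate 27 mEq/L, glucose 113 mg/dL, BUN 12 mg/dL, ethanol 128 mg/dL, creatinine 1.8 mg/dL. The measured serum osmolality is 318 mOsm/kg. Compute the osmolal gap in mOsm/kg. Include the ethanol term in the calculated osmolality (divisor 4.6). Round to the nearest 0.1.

5.6 mOsm/kg

Calculated osmolality = 2·Na + glucose/18 + BUN/2.8 + ethanol/4.6
= 2·137 + 113/18 + 12/2.8 + 128/4.6
= 274 + 6.28 + 4.29 + 27.83
= 312.4 mOsm/kg ≈ 312.4 mOsm/kg
Osmolar gap = measured − calculated = 318 − 312.4 = 5.6 mOsm/kg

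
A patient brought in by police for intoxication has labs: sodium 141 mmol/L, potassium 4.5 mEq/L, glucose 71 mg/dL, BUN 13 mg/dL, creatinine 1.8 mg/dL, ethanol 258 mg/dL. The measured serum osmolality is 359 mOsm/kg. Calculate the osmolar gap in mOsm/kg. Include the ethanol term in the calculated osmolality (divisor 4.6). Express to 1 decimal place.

12.3 mOsm/kg

Calculated osmolality = 2·Na + glucose/18 + BUN/2.8 + ethanol/4.6
= 2·141 + 71/18 + 13/2.8 + 258/4.6
= 282 + 3.94 + 4.64 + 56.09
= 346.67 mOsm/kg ≈ 346.7 mOsm/kg
Osmolar gap = measured − calculated = 359 − 346.7 = 12.3 mOsm/kg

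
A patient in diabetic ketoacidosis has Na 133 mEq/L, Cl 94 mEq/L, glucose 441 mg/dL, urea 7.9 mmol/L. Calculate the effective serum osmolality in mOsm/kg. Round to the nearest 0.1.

290.5 mOsm/kg

Effective osmolality excludes urea (freely permeant across cell membranes):
2·Na + glucose/18
= 2·133 + 441/18
= 266 + 24.5
= 290.5 mOsm/kg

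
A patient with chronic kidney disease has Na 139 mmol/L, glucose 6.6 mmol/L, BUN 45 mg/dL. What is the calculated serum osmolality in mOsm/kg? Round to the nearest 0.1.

300.7 mOsm/kg

Calculated osmolality = 2·Na + glucose + BUN/2.8
= 2·139 + 6.6 + 45/2.8
= 278 + 6.60 + 16.07
= 300.67 mOsm/kg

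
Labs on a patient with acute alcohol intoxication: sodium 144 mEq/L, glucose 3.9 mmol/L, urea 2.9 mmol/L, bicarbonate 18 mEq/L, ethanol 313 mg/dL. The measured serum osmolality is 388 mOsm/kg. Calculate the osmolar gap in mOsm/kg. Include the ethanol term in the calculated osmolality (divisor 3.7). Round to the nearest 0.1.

8.6 mOsm/kg

Calculated osmolality = 2·Na + glucose + urea + ethanol/3.7
= 2·144 + 3.9 + 2.9 + 313/3.7
= 288 + 3.90 + 2.90 + 84.59
= 379.39 mOsm/kg ≈ 379.4 mOsm/kg
Osmolar gap = measured − calculated = 388 − 379.4 = 8.6 mOsm/kg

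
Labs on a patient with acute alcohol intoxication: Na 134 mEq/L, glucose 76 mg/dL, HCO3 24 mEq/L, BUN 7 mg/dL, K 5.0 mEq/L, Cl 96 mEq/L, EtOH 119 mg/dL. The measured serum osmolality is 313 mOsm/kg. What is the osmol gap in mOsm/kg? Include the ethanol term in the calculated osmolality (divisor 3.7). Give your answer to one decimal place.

Calculated osmolality = 2·Na + glucose/18 + BUN/2.8 + ethanol/3.7
= 2·134 + 76/18 + 7/2.8 + 119/3.7
= 268 + 4.22 + 2.50 + 32.16
= 306.88 mOsm/kg ≈ 306.9 mOsm/kg
Osmolar gap = measured − calculated = 313 − 306.9 = 6.1 mOsm/kg

6.1 mOsm/kg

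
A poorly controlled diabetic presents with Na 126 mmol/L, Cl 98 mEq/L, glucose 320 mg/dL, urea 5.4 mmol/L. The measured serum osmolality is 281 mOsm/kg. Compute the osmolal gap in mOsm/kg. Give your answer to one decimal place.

5.8 mOsm/kg

Calculated osmolality = 2·Na + glucose/18 + urea
= 2·126 + 320/18 + 5.4
= 252 + 17.78 + 5.40
= 275.18 mOsm/kg ≈ 275.2 mOsm/kg
Osmolar gap = measured − calculated = 281 − 275.2 = 5.8 mOsm/kg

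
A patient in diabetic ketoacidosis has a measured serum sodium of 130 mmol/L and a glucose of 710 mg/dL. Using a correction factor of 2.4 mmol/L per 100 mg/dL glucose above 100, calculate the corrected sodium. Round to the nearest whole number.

145 mmol/L

Corrected Na = measured Na + 2.4 · (glucose − 100)/100
= 130 + 2.4 · (710 − 100)/100
= 130 + 14.6
= 144.6 mmol/L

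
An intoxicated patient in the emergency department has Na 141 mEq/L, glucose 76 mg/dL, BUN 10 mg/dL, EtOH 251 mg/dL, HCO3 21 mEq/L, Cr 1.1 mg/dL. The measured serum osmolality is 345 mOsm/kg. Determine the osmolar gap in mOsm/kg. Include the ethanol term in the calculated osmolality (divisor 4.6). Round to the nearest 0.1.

Calculated osmolality = 2·Na + glucose/18 + BUN/2.8 + ethanol/4.6
= 2·141 + 76/18 + 10/2.8 + 251/4.6
= 282 + 4.22 + 3.57 + 54.57
= 344.36 mOsm/kg ≈ 344.4 mOsm/kg
Osmolar gap = measured − calculated = 345 − 344.4 = 0.6 mOsm/kg

0.6 mOsm/kg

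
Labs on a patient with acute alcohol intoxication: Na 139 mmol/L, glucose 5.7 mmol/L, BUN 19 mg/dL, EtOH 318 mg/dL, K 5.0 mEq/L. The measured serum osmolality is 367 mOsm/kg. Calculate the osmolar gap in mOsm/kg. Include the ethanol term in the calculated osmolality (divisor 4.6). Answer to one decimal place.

Calculated osmolality = 2·Na + glucose + BUN/2.8 + ethanol/4.6
= 2·139 + 5.7 + 19/2.8 + 318/4.6
= 278 + 5.70 + 6.79 + 69.13
= 359.62 mOsm/kg ≈ 359.6 mOsm/kg
Osmolar gap = measured − calculated = 367 − 359.6 = 7.4 mOsm/kg

7.4 mOsm/kg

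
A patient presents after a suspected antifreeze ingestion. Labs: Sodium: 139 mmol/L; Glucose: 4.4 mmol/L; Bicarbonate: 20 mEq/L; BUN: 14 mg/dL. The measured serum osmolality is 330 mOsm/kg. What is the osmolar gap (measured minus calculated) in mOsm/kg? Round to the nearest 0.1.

42.6 mOsm/kg

Calculated osmolality = 2·Na + glucose + BUN/2.8
= 2·139 + 4.4 + 14/2.8
= 278 + 4.40 + 5
= 287.4 mOsm/kg ≈ 287.4 mOsm/kg
Osmolar gap = measured − calculated = 330 − 287.4 = 42.6 mOsm/kg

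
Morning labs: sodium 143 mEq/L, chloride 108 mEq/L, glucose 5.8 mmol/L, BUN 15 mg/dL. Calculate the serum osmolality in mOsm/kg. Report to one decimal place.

Calculated osmolality = 2·Na + glucose + BUN/2.8
= 2·143 + 5.8 + 15/2.8
= 286 + 5.80 + 5.36
= 297.16 mOsm/kg

297.2 mOsm/kg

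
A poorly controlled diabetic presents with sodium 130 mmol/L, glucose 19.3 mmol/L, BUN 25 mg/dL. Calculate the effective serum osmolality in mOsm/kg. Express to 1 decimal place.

279.3 mOsm/kg

Effective osmolality excludes urea (freely permeant across cell membranes):
2·Na + glucose
= 2·130 + 19.3
= 260 + 19.3
= 279.3 mOsm/kg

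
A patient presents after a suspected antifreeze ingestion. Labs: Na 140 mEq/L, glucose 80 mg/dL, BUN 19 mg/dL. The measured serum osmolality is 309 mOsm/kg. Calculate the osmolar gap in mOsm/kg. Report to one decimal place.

Calculated osmolality = 2·Na + glucose/18 + BUN/2.8
= 2·140 + 80/18 + 19/2.8
= 280 + 4.44 + 6.79
= 291.23 mOsm/kg ≈ 291.2 mOsm/kg
Osmolar gap = measured − calculated = 309 − 291.2 = 17.8 mOsm/kg

17.8 mOsm/kg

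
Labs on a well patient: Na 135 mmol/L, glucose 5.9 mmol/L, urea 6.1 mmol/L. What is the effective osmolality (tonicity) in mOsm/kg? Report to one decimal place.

Effective osmolality excludes urea (freely permeant across cell membranes):
2·Na + glucose
= 2·135 + 5.9
= 270 + 5.9
= 275.9 mOsm/kg

275.9 mOsm/kg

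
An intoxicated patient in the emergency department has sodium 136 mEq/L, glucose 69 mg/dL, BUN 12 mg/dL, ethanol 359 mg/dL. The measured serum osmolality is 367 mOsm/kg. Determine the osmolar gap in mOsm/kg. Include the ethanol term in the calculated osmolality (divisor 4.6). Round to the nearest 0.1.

8.8 mOsm/kg

Calculated osmolality = 2·Na + glucose/18 + BUN/2.8 + ethanol/4.6
= 2·136 + 69/18 + 12/2.8 + 359/4.6
= 272 + 3.83 + 4.29 + 78.04
= 358.16 mOsm/kg ≈ 358.2 mOsm/kg
Osmolar gap = measured − calculated = 367 − 358.2 = 8.8 mOsm/kg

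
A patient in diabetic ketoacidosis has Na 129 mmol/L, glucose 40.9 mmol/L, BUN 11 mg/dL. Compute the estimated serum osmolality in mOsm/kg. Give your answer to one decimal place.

302.8 mOsm/kg

Calculated osmolality = 2·Na + glucose + BUN/2.8
= 2·129 + 40.9 + 11/2.8
= 258 + 40.90 + 3.93
= 302.83 mOsm/kg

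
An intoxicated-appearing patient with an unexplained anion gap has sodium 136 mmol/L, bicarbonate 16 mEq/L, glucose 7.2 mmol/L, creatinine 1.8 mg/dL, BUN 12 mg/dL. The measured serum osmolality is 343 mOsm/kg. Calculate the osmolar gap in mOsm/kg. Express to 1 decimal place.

Calculated osmolality = 2·Na + glucose + BUN/2.8
= 2·136 + 7.2 + 12/2.8
= 272 + 7.20 + 4.29
= 283.49 mOsm/kg ≈ 283.5 mOsm/kg
Osmolar gap = measured − calculated = 343 − 283.5 = 59.5 mOsm/kg

59.5 mOsm/kg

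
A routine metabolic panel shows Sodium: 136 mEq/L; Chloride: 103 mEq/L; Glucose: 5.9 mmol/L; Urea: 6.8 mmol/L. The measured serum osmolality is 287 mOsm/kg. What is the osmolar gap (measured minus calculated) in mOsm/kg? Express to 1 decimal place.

Calculated osmolality = 2·Na + glucose + urea
= 2·136 + 5.9 + 6.8
= 272 + 5.90 + 6.80
= 284.7 mOsm/kg ≈ 284.7 mOsm/kg
Osmolar gap = measured − calculated = 287 − 284.7 = 2.3 mOsm/kg

2.3 mOsm/kg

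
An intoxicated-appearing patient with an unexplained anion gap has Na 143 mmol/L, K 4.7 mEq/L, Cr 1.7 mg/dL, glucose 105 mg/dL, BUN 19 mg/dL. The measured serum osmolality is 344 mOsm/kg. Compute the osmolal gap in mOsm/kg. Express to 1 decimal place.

45.4 mOsm/kg

Calculated osmolality = 2·Na + glucose/18 + BUN/2.8
= 2·143 + 105/18 + 19/2.8
= 286 + 5.83 + 6.79
= 298.62 mOsm/kg ≈ 298.6 mOsm/kg
Osmolar gap = measured − calculated = 344 − 298.6 = 45.4 mOsm/kg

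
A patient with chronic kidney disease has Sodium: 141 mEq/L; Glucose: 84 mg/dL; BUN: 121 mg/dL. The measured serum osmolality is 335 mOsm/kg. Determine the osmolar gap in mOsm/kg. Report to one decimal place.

5.1 mOsm/kg

Calculated osmolality = 2·Na + glucose/18 + BUN/2.8
= 2·141 + 84/18 + 121/2.8
= 282 + 4.67 + 43.21
= 329.88 mOsm/kg ≈ 329.9 mOsm/kg
Osmolar gap = measured − calculated = 335 − 329.9 = 5.1 mOsm/kg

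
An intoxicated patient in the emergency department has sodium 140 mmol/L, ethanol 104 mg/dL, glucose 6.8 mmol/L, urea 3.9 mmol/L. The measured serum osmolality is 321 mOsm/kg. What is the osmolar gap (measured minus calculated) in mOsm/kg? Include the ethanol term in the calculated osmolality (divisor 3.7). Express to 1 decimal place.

2.2 mOsm/kg

Calculated osmolality = 2·Na + glucose + urea + ethanol/3.7
= 2·140 + 6.8 + 3.9 + 104/3.7
= 280 + 6.80 + 3.90 + 28.11
= 318.81 mOsm/kg ≈ 318.8 mOsm/kg
Osmolar gap = measured − calculated = 321 − 318.8 = 2.2 mOsm/kg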